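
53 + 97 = 150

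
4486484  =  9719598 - 5233114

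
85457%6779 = 4109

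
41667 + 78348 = 120015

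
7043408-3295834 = 3747574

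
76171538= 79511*958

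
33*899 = 29667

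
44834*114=5111076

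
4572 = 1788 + 2784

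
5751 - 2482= 3269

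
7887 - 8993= - 1106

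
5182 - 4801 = 381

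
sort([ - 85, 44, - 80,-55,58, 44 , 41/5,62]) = [ - 85,  -  80, - 55,41/5 , 44, 44, 58, 62] 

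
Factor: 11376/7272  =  2^1 * 79^1*101^(  -  1 ) = 158/101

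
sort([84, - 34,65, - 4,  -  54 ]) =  [ - 54 ,-34, - 4 , 65,84]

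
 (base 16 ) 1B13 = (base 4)1230103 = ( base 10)6931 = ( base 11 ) 5231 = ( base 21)ff1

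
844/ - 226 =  - 4  +  30/113 = - 3.73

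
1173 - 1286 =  - 113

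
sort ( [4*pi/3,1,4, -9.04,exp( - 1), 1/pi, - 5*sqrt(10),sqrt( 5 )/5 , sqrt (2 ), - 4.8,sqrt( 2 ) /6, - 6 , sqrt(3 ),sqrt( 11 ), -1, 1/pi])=[  -  5*sqrt (10), - 9.04,- 6,  -  4.8, -1,sqrt( 2 )/6,1/pi, 1/pi,exp( - 1),sqrt(5)/5,1,sqrt( 2 ), sqrt( 3 ),sqrt( 11), 4,4*pi/3]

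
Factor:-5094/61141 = -2^1*3^2* 283^1*61141^( - 1 ) 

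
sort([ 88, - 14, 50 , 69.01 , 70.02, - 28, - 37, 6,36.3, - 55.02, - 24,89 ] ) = [ - 55.02, - 37, - 28, - 24, - 14, 6, 36.3, 50, 69.01,70.02, 88,89 ] 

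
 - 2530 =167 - 2697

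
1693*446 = 755078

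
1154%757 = 397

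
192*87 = 16704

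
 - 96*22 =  - 2112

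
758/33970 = 379/16985 = 0.02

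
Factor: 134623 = 17^1*7919^1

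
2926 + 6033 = 8959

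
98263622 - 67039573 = 31224049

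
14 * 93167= 1304338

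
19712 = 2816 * 7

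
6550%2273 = 2004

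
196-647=  -  451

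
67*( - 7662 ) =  - 513354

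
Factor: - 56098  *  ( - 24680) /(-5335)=-2^4 * 7^1*11^( - 1 )*97^( - 1)*617^1*4007^1  =  -276899728/1067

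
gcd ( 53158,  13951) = 7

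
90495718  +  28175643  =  118671361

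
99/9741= 33/3247 =0.01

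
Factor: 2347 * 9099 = 3^3*337^1 * 2347^1=21355353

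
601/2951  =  601/2951 = 0.20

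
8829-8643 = 186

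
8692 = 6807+1885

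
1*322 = 322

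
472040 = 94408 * 5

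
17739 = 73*243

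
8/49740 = 2/12435 = 0.00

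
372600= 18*20700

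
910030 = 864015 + 46015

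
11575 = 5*2315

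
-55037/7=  - 55037/7 =- 7862.43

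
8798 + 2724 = 11522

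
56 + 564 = 620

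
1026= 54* 19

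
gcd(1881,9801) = 99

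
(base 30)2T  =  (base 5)324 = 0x59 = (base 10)89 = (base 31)2R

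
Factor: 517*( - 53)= -27401 = -  11^1*47^1*53^1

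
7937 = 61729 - 53792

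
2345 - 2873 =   -  528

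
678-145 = 533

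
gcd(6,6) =6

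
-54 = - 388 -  - 334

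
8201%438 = 317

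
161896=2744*59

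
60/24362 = 30/12181=0.00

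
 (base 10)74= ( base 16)4A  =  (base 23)35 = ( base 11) 68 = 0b1001010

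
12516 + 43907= 56423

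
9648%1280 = 688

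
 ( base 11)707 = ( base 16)356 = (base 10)854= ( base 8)1526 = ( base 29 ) 10d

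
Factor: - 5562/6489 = - 2^1*3^1*7^( - 1 )=   - 6/7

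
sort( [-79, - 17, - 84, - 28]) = [ - 84,-79, - 28, - 17] 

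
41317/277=41317/277 = 149.16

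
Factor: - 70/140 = -2^(-1)  =  - 1/2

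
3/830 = 3/830 = 0.00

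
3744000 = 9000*416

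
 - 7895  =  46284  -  54179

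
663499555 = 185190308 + 478309247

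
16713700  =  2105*7940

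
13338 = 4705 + 8633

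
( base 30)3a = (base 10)100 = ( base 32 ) 34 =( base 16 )64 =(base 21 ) 4G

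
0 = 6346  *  0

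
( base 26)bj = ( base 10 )305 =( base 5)2210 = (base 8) 461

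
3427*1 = 3427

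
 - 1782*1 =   -  1782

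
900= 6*150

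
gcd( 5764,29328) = 4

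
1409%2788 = 1409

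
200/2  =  100=100.00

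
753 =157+596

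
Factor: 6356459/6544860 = 2^( - 2) * 3^(-1) * 5^( - 1) * 7^( -1)*157^1*  15583^( - 1)*40487^1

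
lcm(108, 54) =108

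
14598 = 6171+8427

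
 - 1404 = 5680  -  7084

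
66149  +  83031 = 149180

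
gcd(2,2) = 2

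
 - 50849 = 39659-90508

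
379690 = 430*883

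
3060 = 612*5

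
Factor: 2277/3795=3/5=3^1 * 5^( - 1)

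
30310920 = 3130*9684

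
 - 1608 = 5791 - 7399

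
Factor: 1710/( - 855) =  - 2^1=-2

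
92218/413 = 13174/59= 223.29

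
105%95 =10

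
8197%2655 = 232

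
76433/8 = 76433/8=9554.12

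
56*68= 3808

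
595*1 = 595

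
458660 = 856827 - 398167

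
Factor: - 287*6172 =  - 2^2*7^1*41^1*1543^1 = - 1771364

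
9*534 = 4806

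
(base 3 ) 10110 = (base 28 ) 39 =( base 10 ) 93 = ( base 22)45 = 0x5D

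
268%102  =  64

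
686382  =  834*823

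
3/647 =3/647=0.00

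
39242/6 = 6540+1/3 = 6540.33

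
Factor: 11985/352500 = 2^( - 2 )*5^( -3)*17^1 = 17/500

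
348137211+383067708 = 731204919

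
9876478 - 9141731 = 734747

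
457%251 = 206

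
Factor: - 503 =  -503^1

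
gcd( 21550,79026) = 2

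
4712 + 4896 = 9608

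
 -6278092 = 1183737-7461829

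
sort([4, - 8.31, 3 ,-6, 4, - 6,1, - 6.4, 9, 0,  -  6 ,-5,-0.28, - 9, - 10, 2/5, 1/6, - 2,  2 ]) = [ - 10, - 9, - 8.31, - 6.4, - 6, - 6, - 6 , - 5,-2 ,-0.28,0,1/6,2/5, 1,2, 3, 4, 4,  9 ] 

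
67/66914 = 67/66914 = 0.00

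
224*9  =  2016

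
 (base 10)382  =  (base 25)F7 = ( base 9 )464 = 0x17E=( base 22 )H8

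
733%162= 85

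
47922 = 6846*7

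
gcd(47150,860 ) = 10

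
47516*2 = 95032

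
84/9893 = 84/9893 =0.01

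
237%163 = 74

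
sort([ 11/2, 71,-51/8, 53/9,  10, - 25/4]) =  [ - 51/8, - 25/4,11/2, 53/9, 10,  71]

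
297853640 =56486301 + 241367339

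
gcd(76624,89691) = 1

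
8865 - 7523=1342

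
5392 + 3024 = 8416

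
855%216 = 207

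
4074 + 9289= 13363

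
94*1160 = 109040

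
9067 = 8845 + 222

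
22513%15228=7285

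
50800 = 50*1016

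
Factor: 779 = 19^1*41^1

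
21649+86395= 108044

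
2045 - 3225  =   - 1180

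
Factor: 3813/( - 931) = - 3^1 * 7^ ( - 2)*19^( - 1 )*31^1*41^1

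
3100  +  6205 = 9305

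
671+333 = 1004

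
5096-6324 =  - 1228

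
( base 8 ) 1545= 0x365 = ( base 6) 4005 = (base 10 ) 869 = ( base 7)2351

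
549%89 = 15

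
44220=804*55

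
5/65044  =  5/65044 = 0.00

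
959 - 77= 882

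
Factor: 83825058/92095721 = 2^1*3^1*67^( - 1) * 83^( - 1)*16561^( - 1)*13970843^1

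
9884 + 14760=24644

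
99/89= 99/89 = 1.11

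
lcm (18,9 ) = 18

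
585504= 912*642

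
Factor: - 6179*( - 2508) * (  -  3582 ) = -2^3*3^3*11^1*19^1*37^1*167^1*199^1 = - 55510010424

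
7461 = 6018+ 1443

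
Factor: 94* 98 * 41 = 377692 = 2^2*7^2* 41^1 * 47^1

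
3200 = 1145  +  2055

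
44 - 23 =21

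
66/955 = 66/955 = 0.07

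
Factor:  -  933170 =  - 2^1 *5^1*7^1 * 13331^1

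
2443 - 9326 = - 6883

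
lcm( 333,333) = 333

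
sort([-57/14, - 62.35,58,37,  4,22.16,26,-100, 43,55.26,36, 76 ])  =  [ - 100, - 62.35 ,  -  57/14,4,22.16,26 , 36 , 37,43,55.26,58, 76]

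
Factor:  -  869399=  - 869399^1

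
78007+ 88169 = 166176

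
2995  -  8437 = -5442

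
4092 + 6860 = 10952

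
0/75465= 0= 0.00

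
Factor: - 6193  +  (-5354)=  -  11547 = - 3^2*1283^1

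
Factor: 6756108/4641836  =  1689027/1160459 = 3^1*563009^1*1160459^ ( - 1)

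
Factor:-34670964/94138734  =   -2^1*997^( - 1)*  15737^( - 1)*2889247^1 = - 5778494/15689789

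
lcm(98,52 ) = 2548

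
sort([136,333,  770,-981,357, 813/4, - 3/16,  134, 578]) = [ - 981, - 3/16,134,136,813/4 , 333,  357, 578,770] 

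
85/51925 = 17/10385 =0.00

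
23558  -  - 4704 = 28262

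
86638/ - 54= - 1605+ 16/27 =-1604.41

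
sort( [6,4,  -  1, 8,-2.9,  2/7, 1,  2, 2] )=[ - 2.9,-1,2/7, 1,2,2,4,6, 8 ] 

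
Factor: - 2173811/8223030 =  - 2^ (-1 )*3^( -2 )*5^( - 1)*29^1*74959^1*91367^( - 1)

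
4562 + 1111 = 5673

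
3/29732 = 3/29732 = 0.00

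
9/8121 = 3/2707 = 0.00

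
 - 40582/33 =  - 40582/33 = - 1229.76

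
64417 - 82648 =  - 18231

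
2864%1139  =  586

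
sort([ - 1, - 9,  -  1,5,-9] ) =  [ - 9,-9, - 1,  -  1,  5]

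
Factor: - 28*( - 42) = 1176 = 2^3*3^1*7^2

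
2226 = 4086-1860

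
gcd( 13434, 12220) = 2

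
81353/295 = 275 + 228/295 = 275.77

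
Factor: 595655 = 5^1*119131^1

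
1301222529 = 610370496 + 690852033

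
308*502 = 154616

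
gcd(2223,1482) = 741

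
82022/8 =41011/4 = 10252.75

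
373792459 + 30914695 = 404707154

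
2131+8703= 10834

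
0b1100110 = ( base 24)46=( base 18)5C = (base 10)102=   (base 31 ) 39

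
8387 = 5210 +3177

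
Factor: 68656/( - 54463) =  - 2^4*7^1 *107^( - 1) * 509^ ( - 1 )*613^1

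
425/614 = 425/614 = 0.69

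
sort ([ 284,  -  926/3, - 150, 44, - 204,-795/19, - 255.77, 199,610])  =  [ - 926/3,-255.77, - 204, - 150, - 795/19 , 44, 199, 284, 610] 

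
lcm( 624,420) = 21840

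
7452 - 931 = 6521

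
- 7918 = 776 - 8694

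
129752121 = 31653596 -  - 98098525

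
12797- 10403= 2394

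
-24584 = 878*(-28)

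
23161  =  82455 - 59294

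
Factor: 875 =5^3 *7^1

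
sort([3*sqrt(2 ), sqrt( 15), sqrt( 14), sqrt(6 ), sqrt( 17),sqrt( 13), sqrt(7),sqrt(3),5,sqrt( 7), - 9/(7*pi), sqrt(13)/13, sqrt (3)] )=[-9/( 7*pi), sqrt(13 ) /13,sqrt ( 3 ), sqrt(3),sqrt(6 ),  sqrt(7), sqrt(7 ),  sqrt(13), sqrt( 14 ), sqrt(15), sqrt( 17) , 3*sqrt(2), 5]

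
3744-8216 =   -  4472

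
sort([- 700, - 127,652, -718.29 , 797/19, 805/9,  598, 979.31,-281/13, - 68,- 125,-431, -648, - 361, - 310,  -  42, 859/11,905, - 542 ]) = [ - 718.29,-700, -648, - 542, - 431, - 361 ,-310, - 127  , - 125, - 68, - 42, - 281/13, 797/19, 859/11,805/9, 598, 652,905, 979.31 ]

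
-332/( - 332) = 1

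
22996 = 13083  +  9913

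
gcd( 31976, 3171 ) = 7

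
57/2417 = 57/2417 = 0.02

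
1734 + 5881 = 7615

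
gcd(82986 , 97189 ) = 1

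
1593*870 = 1385910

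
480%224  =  32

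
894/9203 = 894/9203 = 0.10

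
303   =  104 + 199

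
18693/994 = 18693/994 = 18.81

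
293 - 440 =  - 147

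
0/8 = 0 = 0.00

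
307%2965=307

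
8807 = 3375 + 5432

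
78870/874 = 90 + 105/437 = 90.24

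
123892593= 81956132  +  41936461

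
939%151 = 33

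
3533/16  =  220 + 13/16 =220.81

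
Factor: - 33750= - 2^1*3^3*5^4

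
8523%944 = 27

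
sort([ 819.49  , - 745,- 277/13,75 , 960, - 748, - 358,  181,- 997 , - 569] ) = [ - 997,  -  748 ,  -  745,  -  569,  -  358 , - 277/13, 75, 181,  819.49, 960 ]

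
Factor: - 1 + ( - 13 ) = -2^1* 7^1 = -14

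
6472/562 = 3236/281 = 11.52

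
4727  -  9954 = -5227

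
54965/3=18321+2/3 = 18321.67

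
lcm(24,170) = 2040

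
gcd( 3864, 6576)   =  24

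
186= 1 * 186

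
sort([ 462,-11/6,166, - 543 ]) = [ - 543, - 11/6,166,462 ] 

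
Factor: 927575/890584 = 2^( - 3 )*5^2*11^1*3373^1*111323^( - 1 )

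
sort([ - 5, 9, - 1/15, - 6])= [ - 6, - 5, - 1/15, 9 ]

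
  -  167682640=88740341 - 256422981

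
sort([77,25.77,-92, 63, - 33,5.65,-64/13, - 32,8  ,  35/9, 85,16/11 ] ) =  [- 92,-33, - 32, - 64/13, 16/11, 35/9 , 5.65, 8, 25.77 , 63, 77, 85 ]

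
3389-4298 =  - 909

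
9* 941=8469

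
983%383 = 217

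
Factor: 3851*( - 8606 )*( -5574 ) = 184731869244= 2^2*3^1*13^1*331^1*929^1*3851^1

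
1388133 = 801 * 1733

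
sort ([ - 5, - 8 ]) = [ - 8, - 5] 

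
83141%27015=2096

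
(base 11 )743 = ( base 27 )163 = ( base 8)1576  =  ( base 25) 1aj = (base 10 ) 894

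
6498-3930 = 2568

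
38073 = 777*49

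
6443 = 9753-3310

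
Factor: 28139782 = 2^1*11^1*1279081^1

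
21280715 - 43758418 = - 22477703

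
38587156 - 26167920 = 12419236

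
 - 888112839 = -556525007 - 331587832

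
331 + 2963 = 3294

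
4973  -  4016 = 957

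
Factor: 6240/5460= 2^3*7^( - 1) = 8/7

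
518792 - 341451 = 177341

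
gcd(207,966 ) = 69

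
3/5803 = 3/5803 = 0.00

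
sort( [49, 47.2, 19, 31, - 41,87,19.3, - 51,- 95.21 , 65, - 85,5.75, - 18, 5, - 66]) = [ - 95.21, -85 , -66,  -  51,-41,-18, 5,5.75, 19  ,  19.3, 31, 47.2, 49,65 , 87 ] 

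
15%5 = 0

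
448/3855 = 448/3855 = 0.12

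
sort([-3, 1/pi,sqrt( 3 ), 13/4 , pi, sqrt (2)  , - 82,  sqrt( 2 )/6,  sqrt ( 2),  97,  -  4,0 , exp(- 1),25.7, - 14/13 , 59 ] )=[-82, - 4, - 3 , - 14/13, 0, sqrt( 2)/6, 1/pi,  exp( - 1),sqrt( 2 ), sqrt (2 ),sqrt( 3 ),pi,13/4,25.7,59,97] 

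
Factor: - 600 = - 2^3*3^1*5^2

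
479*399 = 191121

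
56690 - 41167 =15523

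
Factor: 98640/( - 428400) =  - 137/595 = -  5^ ( - 1)*7^ (-1) * 17^( - 1)*137^1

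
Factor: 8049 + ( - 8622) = -573  =  -3^1*191^1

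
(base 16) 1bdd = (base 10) 7133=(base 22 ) eg5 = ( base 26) ae9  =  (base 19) 10e8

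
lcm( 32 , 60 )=480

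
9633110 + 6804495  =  16437605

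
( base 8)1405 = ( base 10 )773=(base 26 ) 13J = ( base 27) 11H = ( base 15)368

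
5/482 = 5/482=0.01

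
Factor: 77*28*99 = 213444 = 2^2*3^2 * 7^2 * 11^2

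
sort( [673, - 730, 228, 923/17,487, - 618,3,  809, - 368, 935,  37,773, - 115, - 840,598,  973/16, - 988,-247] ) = [-988, - 840, - 730, - 618, - 368, - 247, - 115,  3,37, 923/17, 973/16,228, 487,598, 673 , 773,809, 935] 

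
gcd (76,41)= 1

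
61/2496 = 61/2496 = 0.02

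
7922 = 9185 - 1263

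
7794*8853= 69000282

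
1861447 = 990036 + 871411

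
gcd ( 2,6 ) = 2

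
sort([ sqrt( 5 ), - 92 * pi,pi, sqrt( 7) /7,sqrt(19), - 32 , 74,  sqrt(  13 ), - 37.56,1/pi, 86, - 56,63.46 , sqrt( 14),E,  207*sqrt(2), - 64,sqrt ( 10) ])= [ - 92*pi, - 64,- 56, - 37.56,  -  32, 1/pi , sqrt (7) /7,sqrt( 5 ), E,pi, sqrt( 10),sqrt (13),sqrt(14), sqrt(19 ), 63.46 , 74,86,207*sqrt(2)]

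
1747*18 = 31446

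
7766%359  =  227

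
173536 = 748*232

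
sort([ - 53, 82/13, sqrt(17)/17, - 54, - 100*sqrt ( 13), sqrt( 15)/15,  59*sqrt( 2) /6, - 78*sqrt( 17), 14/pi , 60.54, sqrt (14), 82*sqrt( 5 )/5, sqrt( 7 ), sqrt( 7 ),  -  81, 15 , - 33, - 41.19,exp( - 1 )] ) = [ - 100*sqrt( 13) , - 78*sqrt (17 ), - 81,-54, - 53, - 41.19, - 33,sqrt ( 17) /17, sqrt( 15)/15,exp(-1), sqrt ( 7), sqrt(7) , sqrt( 14), 14/pi , 82/13, 59*sqrt( 2)/6,15,  82*sqrt( 5 )/5,60.54 ] 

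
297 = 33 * 9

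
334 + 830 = 1164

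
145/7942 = 145/7942 = 0.02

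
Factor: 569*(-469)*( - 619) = 7^1*67^1*569^1*619^1 = 165186959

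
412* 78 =32136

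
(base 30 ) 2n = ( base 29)2p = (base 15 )58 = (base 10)83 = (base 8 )123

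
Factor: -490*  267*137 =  - 17923710 = - 2^1*3^1*5^1*7^2*89^1*137^1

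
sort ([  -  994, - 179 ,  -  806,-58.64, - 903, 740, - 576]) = [ - 994, - 903, - 806, - 576, - 179,-58.64,740 ] 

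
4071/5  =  4071/5 = 814.20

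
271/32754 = 271/32754 =0.01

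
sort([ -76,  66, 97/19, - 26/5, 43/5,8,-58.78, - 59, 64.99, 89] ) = [ - 76, - 59, - 58.78, - 26/5, 97/19 , 8, 43/5,64.99 , 66, 89]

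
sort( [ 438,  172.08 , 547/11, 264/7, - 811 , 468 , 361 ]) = [-811,264/7,547/11  ,  172.08,361,  438,  468] 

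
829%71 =48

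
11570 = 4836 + 6734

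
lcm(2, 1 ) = 2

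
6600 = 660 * 10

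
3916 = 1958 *2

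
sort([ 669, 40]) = [ 40, 669]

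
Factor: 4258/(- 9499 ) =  - 2^1 * 7^ ( - 1 )*23^( - 1)*59^ ( -1 ) * 2129^1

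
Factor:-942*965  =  -909030 = - 2^1*3^1*5^1*157^1*193^1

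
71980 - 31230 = 40750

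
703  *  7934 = 5577602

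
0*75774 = 0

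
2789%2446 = 343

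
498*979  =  487542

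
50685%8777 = 6800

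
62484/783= 79 + 209/261= 79.80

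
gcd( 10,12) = 2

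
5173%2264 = 645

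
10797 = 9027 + 1770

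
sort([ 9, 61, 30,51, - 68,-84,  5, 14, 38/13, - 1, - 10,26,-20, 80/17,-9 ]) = [ - 84,  -  68, - 20, - 10, - 9 ,  -  1,38/13,80/17, 5,  9,14, 26,  30,51,  61 ]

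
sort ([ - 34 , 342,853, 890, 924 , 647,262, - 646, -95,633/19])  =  [ - 646, - 95, - 34,633/19, 262,342,647 , 853 , 890,924]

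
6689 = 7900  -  1211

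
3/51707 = 3/51707 = 0.00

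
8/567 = 8/567 = 0.01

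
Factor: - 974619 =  - 3^3 *36097^1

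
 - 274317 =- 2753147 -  - 2478830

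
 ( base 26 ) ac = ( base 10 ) 272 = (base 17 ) G0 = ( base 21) CK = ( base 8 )420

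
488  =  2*244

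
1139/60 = 1139/60 = 18.98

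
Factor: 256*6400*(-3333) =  - 5460787200 = - 2^16*3^1*5^2 * 11^1*101^1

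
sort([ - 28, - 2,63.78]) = [ - 28, - 2,63.78]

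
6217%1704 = 1105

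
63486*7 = 444402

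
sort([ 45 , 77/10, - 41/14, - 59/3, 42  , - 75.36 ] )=[ - 75.36, - 59/3, - 41/14, 77/10,42, 45]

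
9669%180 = 129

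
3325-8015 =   -  4690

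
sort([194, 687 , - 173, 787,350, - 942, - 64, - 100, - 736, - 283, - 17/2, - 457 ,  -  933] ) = [ - 942, - 933, - 736, - 457, - 283, - 173, - 100, - 64, - 17/2,194, 350,687,787] 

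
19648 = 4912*4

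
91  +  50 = 141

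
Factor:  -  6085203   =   - 3^1*2028401^1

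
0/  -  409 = 0/1= - 0.00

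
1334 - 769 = 565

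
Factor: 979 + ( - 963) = 16  =  2^4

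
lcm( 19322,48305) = 96610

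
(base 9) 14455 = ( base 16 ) 267b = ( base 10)9851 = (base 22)K7H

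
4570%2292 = 2278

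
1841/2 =920 + 1/2 = 920.50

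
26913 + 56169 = 83082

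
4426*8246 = 36496796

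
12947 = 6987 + 5960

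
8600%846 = 140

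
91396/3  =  30465+1/3 = 30465.33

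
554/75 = 554/75 = 7.39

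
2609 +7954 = 10563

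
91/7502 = 91/7502 = 0.01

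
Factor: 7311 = 3^1*2437^1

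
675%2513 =675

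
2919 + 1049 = 3968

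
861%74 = 47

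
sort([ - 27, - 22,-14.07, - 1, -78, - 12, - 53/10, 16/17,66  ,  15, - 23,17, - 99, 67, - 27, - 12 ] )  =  [ - 99 , - 78, - 27, - 27 ,-23, - 22, - 14.07, - 12, - 12, - 53/10, - 1,16/17 , 15,17,66,67]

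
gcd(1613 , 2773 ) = 1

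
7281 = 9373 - 2092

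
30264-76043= -45779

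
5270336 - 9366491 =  - 4096155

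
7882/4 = 1970 +1/2 = 1970.50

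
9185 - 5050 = 4135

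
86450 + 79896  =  166346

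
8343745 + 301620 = 8645365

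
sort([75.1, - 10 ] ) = [-10,75.1]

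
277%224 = 53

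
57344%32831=24513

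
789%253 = 30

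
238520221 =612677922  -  374157701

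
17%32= 17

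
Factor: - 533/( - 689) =41/53 = 41^1*53^ ( - 1)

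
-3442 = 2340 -5782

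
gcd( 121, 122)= 1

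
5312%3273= 2039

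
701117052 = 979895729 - 278778677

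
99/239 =99/239 = 0.41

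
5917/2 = 2958 +1/2 =2958.50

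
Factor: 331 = 331^1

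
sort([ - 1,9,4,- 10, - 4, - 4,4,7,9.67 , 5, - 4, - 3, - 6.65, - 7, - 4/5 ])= [ - 10, - 7, - 6.65, - 4, - 4,-4, - 3 , - 1,-4/5,  4, 4, 5, 7,9,9.67]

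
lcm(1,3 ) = 3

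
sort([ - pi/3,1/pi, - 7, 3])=[- 7, - pi/3,1/pi,  3] 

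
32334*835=26998890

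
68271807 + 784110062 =852381869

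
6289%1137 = 604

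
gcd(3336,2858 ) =2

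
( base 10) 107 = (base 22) 4J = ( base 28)3n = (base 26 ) 43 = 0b1101011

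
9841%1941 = 136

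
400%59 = 46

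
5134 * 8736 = 44850624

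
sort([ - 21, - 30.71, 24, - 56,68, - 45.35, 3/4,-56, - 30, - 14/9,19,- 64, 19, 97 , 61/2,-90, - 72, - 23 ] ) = [ - 90, - 72, - 64, - 56 , - 56,-45.35, - 30.71, - 30 , - 23, - 21,-14/9, 3/4 , 19, 19,24,61/2, 68, 97] 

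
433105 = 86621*5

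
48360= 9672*5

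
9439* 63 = 594657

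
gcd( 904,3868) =4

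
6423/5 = 1284 + 3/5 = 1284.60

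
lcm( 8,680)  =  680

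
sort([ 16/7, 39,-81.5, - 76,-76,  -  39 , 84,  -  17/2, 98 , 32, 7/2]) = [ - 81.5,-76, - 76,-39,-17/2, 16/7, 7/2,32 , 39 , 84,98]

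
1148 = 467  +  681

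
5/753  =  5/753=0.01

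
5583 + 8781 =14364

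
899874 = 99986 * 9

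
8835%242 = 123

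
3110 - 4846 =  - 1736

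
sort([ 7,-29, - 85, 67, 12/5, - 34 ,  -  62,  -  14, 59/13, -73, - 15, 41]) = [ - 85, - 73, - 62, - 34,  -  29, - 15,  -  14, 12/5,59/13,  7 , 41,67]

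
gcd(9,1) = 1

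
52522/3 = 17507 + 1/3=17507.33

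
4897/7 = 4897/7 = 699.57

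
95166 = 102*933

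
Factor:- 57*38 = -2^1 *3^1*19^2 =- 2166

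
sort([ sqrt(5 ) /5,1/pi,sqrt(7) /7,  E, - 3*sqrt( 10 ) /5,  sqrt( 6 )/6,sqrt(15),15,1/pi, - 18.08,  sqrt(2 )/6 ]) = [ -18.08, - 3*sqrt (10)/5,sqrt( 2 ) /6,1/pi,1/pi,  sqrt( 7 )/7, sqrt( 6 ) /6,sqrt(5 )/5 , E, sqrt(15 ), 15]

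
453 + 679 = 1132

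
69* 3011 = 207759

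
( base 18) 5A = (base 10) 100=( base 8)144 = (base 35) 2u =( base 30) 3A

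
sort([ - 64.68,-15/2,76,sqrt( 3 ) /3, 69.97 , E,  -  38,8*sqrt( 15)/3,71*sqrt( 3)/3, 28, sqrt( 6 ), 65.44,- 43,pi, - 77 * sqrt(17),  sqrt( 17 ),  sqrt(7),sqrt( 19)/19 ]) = [-77*sqrt(17 ), - 64.68,  -  43, - 38 ,- 15/2,sqrt (19)/19,sqrt( 3)/3, sqrt( 6) , sqrt(7), E,pi, sqrt ( 17),8*sqrt(15) /3,28,71 * sqrt (3)/3, 65.44, 69.97,76 ] 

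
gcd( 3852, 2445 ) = 3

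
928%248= 184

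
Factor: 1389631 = 17^1*43^1*1901^1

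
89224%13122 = 10492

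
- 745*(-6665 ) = 4965425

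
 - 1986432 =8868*(- 224)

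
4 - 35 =-31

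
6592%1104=1072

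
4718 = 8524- 3806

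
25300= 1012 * 25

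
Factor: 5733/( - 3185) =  - 3^2 * 5^( - 1 ) = -  9/5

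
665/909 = 665/909 = 0.73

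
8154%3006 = 2142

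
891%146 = 15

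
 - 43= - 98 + 55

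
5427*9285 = 50389695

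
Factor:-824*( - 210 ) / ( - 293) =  - 2^4 * 3^1 * 5^1*7^1 * 103^1*293^( - 1 ) = -173040/293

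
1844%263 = 3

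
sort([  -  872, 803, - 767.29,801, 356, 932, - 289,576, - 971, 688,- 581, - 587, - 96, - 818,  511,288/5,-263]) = [-971,-872,  -  818, - 767.29, - 587 , - 581, - 289, - 263, - 96, 288/5, 356 , 511,576, 688, 801, 803 , 932]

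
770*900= 693000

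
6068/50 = 121 + 9/25 = 121.36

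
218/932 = 109/466  =  0.23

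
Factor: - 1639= -11^1*149^1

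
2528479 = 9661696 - 7133217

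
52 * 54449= 2831348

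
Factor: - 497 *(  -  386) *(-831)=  - 159420702=- 2^1*  3^1*7^1 * 71^1  *  193^1*277^1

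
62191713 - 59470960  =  2720753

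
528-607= -79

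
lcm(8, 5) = 40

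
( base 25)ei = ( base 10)368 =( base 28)D4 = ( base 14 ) 1C4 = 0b101110000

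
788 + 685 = 1473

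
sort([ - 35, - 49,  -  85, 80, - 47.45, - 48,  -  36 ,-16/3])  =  [  -  85, - 49 ,  -  48 , -47.45, - 36,-35 , - 16/3, 80]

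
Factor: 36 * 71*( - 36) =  - 2^4*3^4*71^1 = - 92016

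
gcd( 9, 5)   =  1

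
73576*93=6842568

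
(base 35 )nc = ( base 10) 817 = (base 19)250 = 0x331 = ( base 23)1cc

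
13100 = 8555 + 4545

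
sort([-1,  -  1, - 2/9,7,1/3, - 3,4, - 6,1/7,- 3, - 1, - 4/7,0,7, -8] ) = [ - 8, - 6,- 3, - 3 ,-1 , -1,-1, - 4/7, - 2/9 , 0  ,  1/7, 1/3, 4,7, 7]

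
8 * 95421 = 763368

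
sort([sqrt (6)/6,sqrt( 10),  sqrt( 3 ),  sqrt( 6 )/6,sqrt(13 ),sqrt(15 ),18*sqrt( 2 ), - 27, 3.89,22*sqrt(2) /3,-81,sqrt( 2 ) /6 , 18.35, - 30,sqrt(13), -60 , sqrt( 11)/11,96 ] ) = [  -  81, - 60,-30,-27,sqrt( 2) /6, sqrt(11 )/11 , sqrt( 6)/6, sqrt( 6 ) /6,sqrt(3),sqrt( 10), sqrt ( 13 ), sqrt(13 ),sqrt( 15 ),3.89,22*sqrt( 2 ) /3,18.35,18  *sqrt( 2 ), 96]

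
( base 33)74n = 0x1E62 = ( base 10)7778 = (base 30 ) 8J8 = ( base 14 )2b98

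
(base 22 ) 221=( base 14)525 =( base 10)1013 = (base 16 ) 3F5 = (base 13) 5cc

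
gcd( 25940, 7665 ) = 5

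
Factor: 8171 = 8171^1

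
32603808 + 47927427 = 80531235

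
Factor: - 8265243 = -3^1*7^1 * 393583^1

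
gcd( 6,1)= 1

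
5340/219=1780/73=24.38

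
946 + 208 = 1154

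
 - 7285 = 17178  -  24463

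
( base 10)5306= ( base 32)55q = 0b1010010111010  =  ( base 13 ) 2552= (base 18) G6E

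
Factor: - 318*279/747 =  - 2^1*3^1*31^1* 53^1*83^ ( - 1 )=- 9858/83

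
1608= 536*3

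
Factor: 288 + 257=5^1 *109^1 = 545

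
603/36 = 16 + 3/4 = 16.75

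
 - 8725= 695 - 9420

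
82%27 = 1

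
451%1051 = 451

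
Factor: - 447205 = -5^1 * 11^1*47^1*173^1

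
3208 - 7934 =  - 4726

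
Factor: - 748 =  - 2^2*11^1 * 17^1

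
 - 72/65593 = -1+65521/65593 = - 0.00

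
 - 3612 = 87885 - 91497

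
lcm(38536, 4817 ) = 38536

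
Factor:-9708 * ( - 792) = 7688736  =  2^5*3^3*11^1*809^1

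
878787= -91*( - 9657 ) 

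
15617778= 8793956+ 6823822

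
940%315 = 310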